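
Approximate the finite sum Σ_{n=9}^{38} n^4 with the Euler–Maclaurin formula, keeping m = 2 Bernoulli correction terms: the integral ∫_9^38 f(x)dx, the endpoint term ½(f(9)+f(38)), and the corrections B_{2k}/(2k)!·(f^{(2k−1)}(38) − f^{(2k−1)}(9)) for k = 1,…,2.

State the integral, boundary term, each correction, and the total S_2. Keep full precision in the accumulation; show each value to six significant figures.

S_2 ≈ 1.68991e+07

Integral: ∫_9^38 x^4 dx = 1.58352e+07.
Boundary: ½(f(9) + f(38)) = ½(6561.00 + 2.08514e+06) = 1.04585e+06.
Running total after boundary: 1.68811e+07.
k=1: B_{2}/(2)! × [f^{(1)}(38) − f^{(1)}(9)] = 1/12 × (219488 − 2916.00) = 18047.7.
Running total after k=1: 1.68991e+07.
k=2: B_{4}/(4)! × [f^{(3)}(38) − f^{(3)}(9)] = −1/720 × (912.000 − 216.000) = -0.966667.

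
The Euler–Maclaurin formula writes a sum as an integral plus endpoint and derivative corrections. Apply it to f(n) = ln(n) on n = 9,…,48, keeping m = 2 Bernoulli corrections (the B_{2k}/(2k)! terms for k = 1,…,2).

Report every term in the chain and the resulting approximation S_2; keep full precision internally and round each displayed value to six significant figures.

The integral term ∫_9^48 ln(x) dx = 127.043.
Endpoint term: (f(9) + f(48))/2 = (2.19722 + 3.87120)/2 = 3.03421.
So far: 130.077.
Order-1 term: 1/12 · (0.0208333 − 0.111111) = -0.00752315.
Running total after k=1: 130.069.
Order-2 term: −1/720 · (1.80845e-05 − 0.00274348) = 3.78528e-06.

S_2 ≈ 130.069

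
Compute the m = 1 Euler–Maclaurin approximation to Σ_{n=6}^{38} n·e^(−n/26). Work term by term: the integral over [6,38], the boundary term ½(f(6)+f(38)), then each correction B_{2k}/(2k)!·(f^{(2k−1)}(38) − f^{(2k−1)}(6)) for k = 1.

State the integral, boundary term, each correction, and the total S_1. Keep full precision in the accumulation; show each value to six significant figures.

∫_6^38 x·e^(−x/26) dx evaluates to 274.697.
Boundary: ½(f(6) + f(38)) = ½(4.76354 + 8.81141) = 6.78747.
Integral + boundary = 281.484.
Correction k=1: B_{2}/2! · (f^{(1)}(38) − f^{(1)}(6)) = 1/12 · (-0.107021 − 0.610710) = -0.0598109.

S_1 ≈ 281.424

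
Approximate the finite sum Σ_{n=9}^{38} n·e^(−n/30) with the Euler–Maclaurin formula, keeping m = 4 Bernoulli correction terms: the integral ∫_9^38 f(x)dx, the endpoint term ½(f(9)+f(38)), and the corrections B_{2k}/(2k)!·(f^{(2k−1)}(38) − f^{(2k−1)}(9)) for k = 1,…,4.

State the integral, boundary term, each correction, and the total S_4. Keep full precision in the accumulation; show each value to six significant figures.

S_4 ≈ 300.586

The integral term ∫_9^38 x·e^(−x/30) dx = 291.948.
Endpoint term: (f(9) + f(38))/2 = (6.66736 + 10.7072)/2 = 8.68730.
Integral + boundary = 300.635.
Correction k=1: B_{2}/2! · (f^{(1)}(38) − f^{(1)}(9)) = 1/12 · (-0.0751385 − 0.518573) = -0.0494759.
After k=1: 300.586.
Correction k=2: B_{4}/4! · (f^{(3)}(38) − f^{(3)}(9)) = −1/720 · (0.000542667 − 0.00222245) = 2.33304e-06.
After k=2: 300.586.
Correction k=3: B_{6}/6! · (f^{(5)}(38) − f^{(5)}(9)) = 1/30240 · (1.29869e-06 − 4.29857e-06) = -9.92026e-11.
After k=3: 300.586.
Correction k=4: B_{8}/8! · (f^{(7)}(38) − f^{(7)}(9)) = −1/1209600 · (2.21602e-09 − 6.80862e-09) = 3.79679e-15.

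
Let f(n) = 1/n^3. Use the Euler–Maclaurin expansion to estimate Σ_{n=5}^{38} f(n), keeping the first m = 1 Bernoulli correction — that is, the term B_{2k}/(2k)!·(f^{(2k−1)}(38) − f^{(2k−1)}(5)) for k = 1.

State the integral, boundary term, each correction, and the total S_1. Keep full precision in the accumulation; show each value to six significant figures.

S_1 ≈ 0.0240627

∫_5^38 1/x^3 dx evaluates to 0.0196537.
Boundary: ½(f(5) + f(38)) = ½(0.00800000 + 1.82242e-05) = 0.00400911.
So far: 0.0236629.
Order-1 term: 1/12 · (-1.43876e-06 − (-0.00480000)) = 0.000399880.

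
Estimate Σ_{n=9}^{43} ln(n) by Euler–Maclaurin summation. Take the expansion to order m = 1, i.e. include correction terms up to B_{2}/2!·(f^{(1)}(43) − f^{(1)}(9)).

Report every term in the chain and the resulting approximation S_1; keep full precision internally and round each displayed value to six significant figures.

The integral term ∫_9^43 ln(x) dx = 107.957.
Endpoint term: (f(9) + f(43))/2 = (2.19722 + 3.76120)/2 = 2.97921.
So far: 110.936.
Correction k=1: B_{2}/2! · (f^{(1)}(43) − f^{(1)}(9)) = 1/12 · (0.0232558 − 0.111111) = -0.00732127.

S_1 ≈ 110.928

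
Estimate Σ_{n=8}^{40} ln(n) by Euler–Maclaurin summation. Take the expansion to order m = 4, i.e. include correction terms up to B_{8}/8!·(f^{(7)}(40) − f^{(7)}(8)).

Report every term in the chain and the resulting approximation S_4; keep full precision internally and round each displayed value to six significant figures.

The integral term ∫_8^40 ln(x) dx = 98.9196.
Endpoint term: (f(8) + f(40))/2 = (2.07944 + 3.68888)/2 = 2.88416.
Running total after boundary: 101.804.
k=1: B_{2}/(2)! × [f^{(1)}(40) − f^{(1)}(8)] = 1/12 × (0.0250000 − 0.125000) = -0.00833333.
After k=1: 101.795.
k=2: B_{4}/(4)! × [f^{(3)}(40) − f^{(3)}(8)] = −1/720 × (3.12500e-05 − 0.00390625) = 5.38194e-06.
After k=2: 101.795.
k=3: B_{6}/(6)! × [f^{(5)}(40) − f^{(5)}(8)] = 1/30240 × (2.34375e-07 − 0.000732422) = -2.42125e-08.
After k=3: 101.795.
k=4: B_{8}/(8)! × [f^{(7)}(40) − f^{(7)}(8)] = −1/1209600 × (4.39453e-09 − 0.000343323) = 2.83828e-10.

S_4 ≈ 101.795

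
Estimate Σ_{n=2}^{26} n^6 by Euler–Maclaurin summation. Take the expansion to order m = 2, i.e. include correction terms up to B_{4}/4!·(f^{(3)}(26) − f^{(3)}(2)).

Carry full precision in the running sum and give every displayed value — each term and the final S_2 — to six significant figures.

The integral term ∫_2^26 x^6 dx = 1.14740e+09.
Endpoint term: (f(2) + f(26))/2 = (64.0000 + 3.08916e+08)/2 = 1.54458e+08.
So far: 1.30186e+09.
Correction k=1: B_{2}/2! · (f^{(1)}(26) − f^{(1)}(2)) = 1/12 · (7.12883e+07 − 192.000) = 5.94067e+06.
Running total after k=1: 1.30780e+09.
Correction k=2: B_{4}/4! · (f^{(3)}(26) − f^{(3)}(2)) = −1/720 · (2.10912e+06 − 960.000) = -2928.00.

S_2 ≈ 1.30780e+09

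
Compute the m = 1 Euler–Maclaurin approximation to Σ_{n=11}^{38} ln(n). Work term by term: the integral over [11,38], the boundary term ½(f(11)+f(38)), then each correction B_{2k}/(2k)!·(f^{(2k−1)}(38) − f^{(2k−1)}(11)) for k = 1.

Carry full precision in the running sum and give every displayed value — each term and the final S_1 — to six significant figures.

∫_11^38 ln(x) dx evaluates to 84.8514.
Endpoint term: (f(11) + f(38))/2 = (2.39790 + 3.63759)/2 = 3.01774.
Running total after boundary: 87.8692.
k=1: B_{2}/(2)! × [f^{(1)}(38) − f^{(1)}(11)] = 1/12 × (0.0263158 − 0.0909091) = -0.00538278.

S_1 ≈ 87.8638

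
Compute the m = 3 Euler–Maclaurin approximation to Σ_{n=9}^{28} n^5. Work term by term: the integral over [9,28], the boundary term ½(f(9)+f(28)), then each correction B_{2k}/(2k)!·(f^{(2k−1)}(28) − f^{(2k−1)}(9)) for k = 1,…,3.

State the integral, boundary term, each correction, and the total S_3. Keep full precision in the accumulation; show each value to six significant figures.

S_3 ≈ 8.91145e+07

∫_9^28 x^5 dx evaluates to 8.02265e+07.
Endpoint term: (f(9) + f(28))/2 = (59049.0 + 1.72104e+07)/2 = 8.63471e+06.
So far: 8.88612e+07.
Order-1 term: 1/12 · (3.07328e+06 − 32805.0) = 253373.
Partial sum through k=1: 8.91146e+07.
Order-2 term: −1/720 · (47040.0 − 4860.00) = -58.5833.
Partial sum through k=2: 8.91145e+07.
Order-3 term: 1/30240 · (120.000 − 120.000) = 0.00000.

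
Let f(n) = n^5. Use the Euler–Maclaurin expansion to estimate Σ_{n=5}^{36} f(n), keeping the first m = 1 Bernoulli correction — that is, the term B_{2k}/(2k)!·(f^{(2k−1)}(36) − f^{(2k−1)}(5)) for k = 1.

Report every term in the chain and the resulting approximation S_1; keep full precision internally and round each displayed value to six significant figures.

S_1 ≈ 3.93729e+08

Integral: ∫_5^36 x^5 dx = 3.62794e+08.
Endpoint term: (f(5) + f(36))/2 = (3125.00 + 6.04662e+07)/2 = 3.02347e+07.
Running total after boundary: 3.93029e+08.
Correction k=1: B_{2}/2! · (f^{(1)}(36) − f^{(1)}(5)) = 1/12 · (8.39808e+06 − 3125.00) = 699580.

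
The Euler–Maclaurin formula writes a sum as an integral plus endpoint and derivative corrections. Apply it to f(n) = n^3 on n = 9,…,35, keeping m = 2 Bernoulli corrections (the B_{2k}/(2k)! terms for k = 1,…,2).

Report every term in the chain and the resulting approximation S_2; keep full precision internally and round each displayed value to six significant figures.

Integral: ∫_9^35 x^3 dx = 373516.
Endpoint term: (f(9) + f(35))/2 = (729.000 + 42875.0)/2 = 21802.0.
So far: 395318.
Order-1 term: 1/12 · (3675.00 − 243.000) = 286.000.
Running total after k=1: 395604.
Order-2 term: −1/720 · (6.00000 − 6.00000) = 0.00000.

S_2 ≈ 395604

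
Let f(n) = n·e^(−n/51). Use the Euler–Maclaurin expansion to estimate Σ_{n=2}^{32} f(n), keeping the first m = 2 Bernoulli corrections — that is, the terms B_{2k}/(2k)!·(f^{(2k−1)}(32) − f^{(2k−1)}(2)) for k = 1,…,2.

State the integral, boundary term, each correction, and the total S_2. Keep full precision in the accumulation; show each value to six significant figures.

S_2 ≈ 348.281

∫_2^32 x·e^(−x/51) dx evaluates to 338.836.
Boundary: ½(f(2) + f(32)) = ½(1.92309 + 17.0864) = 9.50476.
So far: 348.341.
Order-1 term: 1/12 · (0.198923 − 0.923836) = -0.0604094.
Partial sum through k=1: 348.281.
Order-2 term: −1/720 · (0.000487053 − 0.00109455) = 8.43744e-07.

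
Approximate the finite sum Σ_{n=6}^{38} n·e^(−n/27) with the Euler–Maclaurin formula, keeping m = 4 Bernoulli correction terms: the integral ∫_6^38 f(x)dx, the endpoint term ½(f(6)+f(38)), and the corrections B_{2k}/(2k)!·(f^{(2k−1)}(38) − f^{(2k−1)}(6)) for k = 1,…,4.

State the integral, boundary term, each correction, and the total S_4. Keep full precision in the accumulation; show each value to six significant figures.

S_4 ≈ 290.866

Integral: ∫_6^38 x·e^(−x/27) dx = 283.873.
½[f(6) + f(38)] = ½[4.80442 + 9.30153] = 7.05298.
Running total after boundary: 290.926.
k=1: B_{2}/(2)! × [f^{(1)}(38) − f^{(1)}(6)] = 1/12 × (-0.0997240 − 0.622796) = -0.0602100.
Partial sum through k=1: 290.866.
k=2: B_{4}/(4)! × [f^{(3)}(38) − f^{(3)}(6)] = −1/720 × (0.000534746 − 0.00305113) = 3.49497e-06.
Partial sum through k=2: 290.866.
k=3: B_{6}/(6)! × [f^{(5)}(38) − f^{(5)}(6)] = 1/30240 × (1.65472e-06 − 7.19881e-06) = -1.83337e-10.
Partial sum through k=3: 290.866.
k=4: B_{8}/(8)! × [f^{(7)}(38) − f^{(7)}(6)] = −1/1209600 × (3.53347e-09 − 1.40086e-08) = 8.66000e-15.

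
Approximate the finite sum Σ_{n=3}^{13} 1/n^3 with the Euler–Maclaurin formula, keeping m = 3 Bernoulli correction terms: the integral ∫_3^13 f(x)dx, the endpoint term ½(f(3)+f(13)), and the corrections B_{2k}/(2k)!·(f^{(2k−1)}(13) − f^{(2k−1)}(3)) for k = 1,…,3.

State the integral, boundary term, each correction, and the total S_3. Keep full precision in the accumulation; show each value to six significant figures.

∫_3^13 1/x^3 dx evaluates to 0.0525970.
Boundary: ½(f(3) + f(13)) = ½(0.0370370 + 0.000455166) = 0.0187461.
Running total after boundary: 0.0713431.
Correction k=1: B_{2}/2! · (f^{(1)}(13) − f^{(1)}(3)) = 1/12 · (-0.000105038 − (-0.0370370)) = 0.00307767.
After k=1: 0.0744207.
Correction k=2: B_{4}/4! · (f^{(3)}(13) − f^{(3)}(3)) = −1/720 · (-1.24306e-05 − (-0.0823045)) = -0.000114295.
After k=2: 0.0743064.
Correction k=3: B_{6}/6! · (f^{(5)}(13) − f^{(5)}(3)) = 1/30240 · (-3.08925e-06 − (-0.384088)) = 1.27012e-05.

S_3 ≈ 0.0743192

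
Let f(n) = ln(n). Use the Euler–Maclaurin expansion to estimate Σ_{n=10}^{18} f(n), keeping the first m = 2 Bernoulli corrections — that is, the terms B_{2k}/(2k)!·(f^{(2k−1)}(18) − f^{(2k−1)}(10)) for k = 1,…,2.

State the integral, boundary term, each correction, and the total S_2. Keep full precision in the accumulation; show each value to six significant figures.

S_2 ≈ 23.5936

∫_10^18 ln(x) dx evaluates to 21.0008.
Endpoint term: (f(10) + f(18))/2 = (2.30259 + 2.89037)/2 = 2.59648.
So far: 23.5973.
Correction k=1: B_{2}/2! · (f^{(1)}(18) − f^{(1)}(10)) = 1/12 · (0.0555556 − 0.100000) = -0.00370370.
After k=1: 23.5936.
Correction k=2: B_{4}/4! · (f^{(3)}(18) − f^{(3)}(10)) = −1/720 · (0.000342936 − 0.00200000) = 2.30148e-06.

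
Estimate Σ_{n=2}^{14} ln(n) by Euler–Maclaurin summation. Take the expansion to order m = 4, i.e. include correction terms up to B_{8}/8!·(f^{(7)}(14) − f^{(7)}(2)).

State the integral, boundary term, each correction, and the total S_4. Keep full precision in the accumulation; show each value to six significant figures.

Integral: ∫_2^14 ln(x) dx = 23.5605.
Endpoint term: (f(2) + f(14))/2 = (0.693147 + 2.63906)/2 = 1.66610.
Running total after boundary: 25.2266.
Order-1 term: 1/12 · (0.0714286 − 0.500000) = -0.0357143.
Partial sum through k=1: 25.1909.
Order-2 term: −1/720 · (0.000728863 − 0.250000) = 0.000346210.
Partial sum through k=2: 25.1912.
Order-3 term: 1/30240 · (4.46243e-05 − 0.750000) = -2.48001e-05.
Partial sum through k=3: 25.1912.
Order-4 term: −1/1209600 · (6.83024e-06 − 5.62500) = 4.65029e-06.

S_4 ≈ 25.1912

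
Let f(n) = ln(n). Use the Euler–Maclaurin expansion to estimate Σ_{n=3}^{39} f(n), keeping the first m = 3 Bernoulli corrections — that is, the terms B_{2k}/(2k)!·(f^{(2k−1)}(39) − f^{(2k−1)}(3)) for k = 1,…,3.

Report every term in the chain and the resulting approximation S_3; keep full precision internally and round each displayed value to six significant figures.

Integral: ∫_3^39 ln(x) dx = 103.583.
Endpoint term: (f(3) + f(39))/2 = (1.09861 + 3.66356)/2 = 2.38109.
So far: 105.964.
Order-1 term: 1/12 · (0.0256410 − 0.333333) = -0.0256410.
Running total after k=1: 105.939.
Order-2 term: −1/720 · (3.37160e-05 − 0.0740741) = 0.000102834.
Running total after k=2: 105.939.
Order-3 term: 1/30240 · (2.66004e-07 − 0.0987654) = -3.26604e-06.

S_3 ≈ 105.939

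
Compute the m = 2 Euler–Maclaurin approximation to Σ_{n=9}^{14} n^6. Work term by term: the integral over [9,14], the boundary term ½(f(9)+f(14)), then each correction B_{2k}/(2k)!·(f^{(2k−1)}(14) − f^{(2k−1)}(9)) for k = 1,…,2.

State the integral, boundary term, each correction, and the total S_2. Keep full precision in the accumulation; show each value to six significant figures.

∫_9^14 x^6 dx evaluates to 1.43758e+07.
Endpoint term: (f(9) + f(14))/2 = (531441 + 7.52954e+06)/2 = 4.03049e+06.
So far: 1.84063e+07.
k=1: B_{2}/(2)! × [f^{(1)}(14) − f^{(1)}(9)] = 1/12 × (3.22694e+06 − 354294) = 239388.
After k=1: 1.86457e+07.
k=2: B_{4}/(4)! × [f^{(3)}(14) − f^{(3)}(9)] = −1/720 × (329280 − 87480.0) = -335.833.

S_2 ≈ 1.86453e+07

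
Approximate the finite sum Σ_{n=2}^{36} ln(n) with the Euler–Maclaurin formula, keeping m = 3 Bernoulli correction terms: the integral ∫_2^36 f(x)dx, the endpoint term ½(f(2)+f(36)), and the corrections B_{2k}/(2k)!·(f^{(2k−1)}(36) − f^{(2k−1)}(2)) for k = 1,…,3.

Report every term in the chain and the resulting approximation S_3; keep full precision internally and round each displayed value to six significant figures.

S_3 ≈ 95.7197

∫_2^36 ln(x) dx evaluates to 93.6204.
½[f(2) + f(36)] = ½[0.693147 + 3.58352] = 2.13833.
Integral + boundary = 95.7587.
Order-1 term: 1/12 · (0.0277778 − 0.500000) = -0.0393519.
After k=1: 95.7194.
Order-2 term: −1/720 · (4.28669e-05 − 0.250000) = 0.000347163.
After k=2: 95.7197.
Order-3 term: 1/30240 · (3.96916e-07 − 0.750000) = -2.48016e-05.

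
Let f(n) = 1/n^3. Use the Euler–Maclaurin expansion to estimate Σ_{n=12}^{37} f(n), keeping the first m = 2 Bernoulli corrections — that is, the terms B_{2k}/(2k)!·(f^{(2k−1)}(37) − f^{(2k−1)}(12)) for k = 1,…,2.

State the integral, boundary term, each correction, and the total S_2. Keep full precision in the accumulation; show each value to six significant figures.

S_2 ≈ 0.00341811

∫_12^37 1/x^3 dx evaluates to 0.00310699.
Endpoint term: (f(12) + f(37))/2 = (0.000578704 + 1.97422e-05)/2 = 0.000299223.
Running total after boundary: 0.00340622.
Correction k=1: B_{2}/2! · (f^{(1)}(37) − f^{(1)}(12)) = 1/12 · (-1.60072e-06 − (-0.000144676)) = 1.19229e-05.
Running total after k=1: 0.00341814.
Correction k=2: B_{4}/4! · (f^{(3)}(37) − f^{(3)}(12)) = −1/720 · (-2.33852e-08 − (-2.00939e-05)) = -2.78757e-08.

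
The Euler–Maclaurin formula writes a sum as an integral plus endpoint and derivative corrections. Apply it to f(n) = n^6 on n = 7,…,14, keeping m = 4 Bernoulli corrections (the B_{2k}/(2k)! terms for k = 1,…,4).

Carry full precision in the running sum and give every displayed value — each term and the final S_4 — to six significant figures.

S_4 ≈ 1.90251e+07

Integral: ∫_7^14 x^6 dx = 1.49414e+07.
½[f(7) + f(14)] = ½[117649 + 7.52954e+06] = 3.82359e+06.
Integral + boundary = 1.87650e+07.
Order-1 term: 1/12 · (3.22694e+06 − 100842) = 260508.
After k=1: 1.90255e+07.
Order-2 term: −1/720 · (329280 − 41160.0) = -400.167.
After k=2: 1.90251e+07.
Order-3 term: 1/30240 · (10080.0 − 5040.00) = 0.166667.
After k=3: 1.90251e+07.
Order-4 term: −1/1209600 · (0.00000 − 0.00000) = 0.00000.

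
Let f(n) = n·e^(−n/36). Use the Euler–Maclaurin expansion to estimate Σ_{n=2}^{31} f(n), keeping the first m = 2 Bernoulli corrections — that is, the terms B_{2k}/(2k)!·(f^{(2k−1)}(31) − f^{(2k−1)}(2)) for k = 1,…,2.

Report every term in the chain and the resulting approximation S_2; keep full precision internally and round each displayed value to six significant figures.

The integral term ∫_2^31 x·e^(−x/36) dx = 274.539.
½[f(2) + f(31)] = ½[1.89192 + 13.1035] = 7.49769.
So far: 282.037.
Correction k=1: B_{2}/2! · (f^{(1)}(31) − f^{(1)}(2)) = 1/12 · (0.0587072 − 0.893406) = -0.0695582.
After k=1: 281.967.
Correction k=2: B_{4}/4! · (f^{(3)}(31) − f^{(3)}(2)) = −1/720 · (0.000697602 − 0.00214917) = 2.01607e-06.

S_2 ≈ 281.967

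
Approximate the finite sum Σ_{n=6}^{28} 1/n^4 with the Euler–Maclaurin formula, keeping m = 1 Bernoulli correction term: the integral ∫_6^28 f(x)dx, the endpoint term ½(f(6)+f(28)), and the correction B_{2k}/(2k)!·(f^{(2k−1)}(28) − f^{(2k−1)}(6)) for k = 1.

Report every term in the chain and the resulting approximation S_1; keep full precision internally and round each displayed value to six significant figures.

Integral: ∫_6^28 1/x^4 dx = 0.00152803.
Endpoint term: (f(6) + f(28))/2 = (0.000771605 + 1.62693e-06)/2 = 0.000386616.
Running total after boundary: 0.00191464.
Order-1 term: 1/12 · (-2.32418e-07 − (-0.000514403)) = 4.28476e-05.

S_1 ≈ 0.00195749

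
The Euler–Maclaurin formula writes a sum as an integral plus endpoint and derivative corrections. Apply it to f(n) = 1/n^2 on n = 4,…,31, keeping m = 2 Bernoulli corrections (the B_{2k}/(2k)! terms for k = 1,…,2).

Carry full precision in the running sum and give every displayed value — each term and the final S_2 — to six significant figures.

S_2 ≈ 0.252078

The integral term ∫_4^31 1/x^2 dx = 0.217742.
½[f(4) + f(31)] = ½[0.0625000 + 0.00104058] = 0.0317703.
Integral + boundary = 0.249512.
Correction k=1: B_{2}/2! · (f^{(1)}(31) − f^{(1)}(4)) = 1/12 · (-6.71344e-05 − (-0.0312500)) = 0.00259857.
Running total after k=1: 0.252111.
Correction k=2: B_{4}/4! · (f^{(3)}(31) − f^{(3)}(4)) = −1/720 · (-8.38306e-07 − (-0.0234375)) = -3.25509e-05.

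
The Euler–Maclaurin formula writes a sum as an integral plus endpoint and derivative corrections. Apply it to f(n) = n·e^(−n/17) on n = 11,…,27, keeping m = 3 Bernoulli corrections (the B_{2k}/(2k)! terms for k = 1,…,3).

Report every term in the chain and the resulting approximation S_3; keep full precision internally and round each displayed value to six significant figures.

The integral term ∫_11^27 x·e^(−x/17) dx = 96.4200.
Endpoint term: (f(11) + f(27))/2 = (5.75942 + 5.51572)/2 = 5.63757.
Running total after boundary: 102.058.
Correction k=1: B_{2}/2! · (f^{(1)}(27) − f^{(1)}(11)) = 1/12 · (-0.120168 − 0.184794) = -0.0254135.
After k=1: 102.032.
Correction k=2: B_{4}/4! · (f^{(3)}(27) − f^{(3)}(11)) = −1/720 · (0.000997936 − 0.00426284) = 4.53459e-06.
After k=2: 102.032.
Correction k=3: B_{6}/6! · (f^{(5)}(27) − f^{(5)}(11)) = 1/30240 · (8.34491e-06 − 2.72881e-05) = -6.26428e-10.

S_3 ≈ 102.032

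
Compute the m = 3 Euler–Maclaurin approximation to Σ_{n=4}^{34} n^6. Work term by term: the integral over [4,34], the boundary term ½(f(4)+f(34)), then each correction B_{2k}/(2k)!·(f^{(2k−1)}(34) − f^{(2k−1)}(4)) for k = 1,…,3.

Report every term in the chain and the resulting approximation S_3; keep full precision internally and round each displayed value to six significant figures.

S_3 ≈ 8.29845e+09

The integral term ∫_4^34 x^6 dx = 7.50333e+09.
Boundary: ½(f(4) + f(34)) = ½(4096.00 + 1.54480e+09) = 7.72404e+08.
Integral + boundary = 8.27574e+09.
Order-1 term: 1/12 · (2.72613e+08 − 6144.00) = 2.27172e+07.
After k=1: 8.29845e+09.
Order-2 term: −1/720 · (4.71648e+06 − 7680.00) = -6540.00.
After k=2: 8.29845e+09.
Order-3 term: 1/30240 · (24480.0 − 2880.00) = 0.714286.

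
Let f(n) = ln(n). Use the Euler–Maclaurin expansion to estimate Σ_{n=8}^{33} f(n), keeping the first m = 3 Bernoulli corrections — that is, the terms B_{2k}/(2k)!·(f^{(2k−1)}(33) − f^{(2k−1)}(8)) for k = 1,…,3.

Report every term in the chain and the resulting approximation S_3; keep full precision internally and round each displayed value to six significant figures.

∫_8^33 ln(x) dx evaluates to 73.7492.
Boundary: ½(f(8) + f(33)) = ½(2.07944 + 3.49651) = 2.78797.
Running total after boundary: 76.5372.
k=1: B_{2}/(2)! × [f^{(1)}(33) − f^{(1)}(8)] = 1/12 × (0.0303030 − 0.125000) = -0.00789141.
Running total after k=1: 76.5293.
k=2: B_{4}/(4)! × [f^{(3)}(33) − f^{(3)}(8)] = −1/720 × (5.56529e-05 − 0.00390625) = 5.34805e-06.
Running total after k=2: 76.5293.
k=3: B_{6}/(6)! × [f^{(5)}(33) − f^{(5)}(8)] = 1/30240 × (6.13256e-07 − 0.000732422) = -2.42000e-08.

S_3 ≈ 76.5293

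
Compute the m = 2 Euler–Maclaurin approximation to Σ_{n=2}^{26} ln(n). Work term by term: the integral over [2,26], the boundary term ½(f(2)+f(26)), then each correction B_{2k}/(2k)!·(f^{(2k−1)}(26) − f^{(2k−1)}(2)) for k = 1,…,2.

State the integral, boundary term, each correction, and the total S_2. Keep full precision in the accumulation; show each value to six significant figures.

S_2 ≈ 61.2617

The integral term ∫_2^26 ln(x) dx = 59.3242.
Endpoint term: (f(2) + f(26))/2 = (0.693147 + 3.25810)/2 = 1.97562.
Running total after boundary: 61.2998.
Correction k=1: B_{2}/2! · (f^{(1)}(26) − f^{(1)}(2)) = 1/12 · (0.0384615 − 0.500000) = -0.0384615.
After k=1: 61.2614.
Correction k=2: B_{4}/4! · (f^{(3)}(26) − f^{(3)}(2)) = −1/720 · (0.000113792 − 0.250000) = 0.000347064.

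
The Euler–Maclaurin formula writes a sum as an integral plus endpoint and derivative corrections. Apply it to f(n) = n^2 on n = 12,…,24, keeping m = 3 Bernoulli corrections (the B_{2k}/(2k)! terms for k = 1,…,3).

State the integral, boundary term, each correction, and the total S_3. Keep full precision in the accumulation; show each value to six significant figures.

S_3 ≈ 4394.00

The integral term ∫_12^24 x^2 dx = 4032.00.
½[f(12) + f(24)] = ½[144.000 + 576.000] = 360.000.
Running total after boundary: 4392.00.
k=1: B_{2}/(2)! × [f^{(1)}(24) − f^{(1)}(12)] = 1/12 × (48.0000 − 24.0000) = 2.00000.
Partial sum through k=1: 4394.00.
k=2: B_{4}/(4)! × [f^{(3)}(24) − f^{(3)}(12)] = −1/720 × (0.00000 − 0.00000) = 0.00000.
Partial sum through k=2: 4394.00.
k=3: B_{6}/(6)! × [f^{(5)}(24) − f^{(5)}(12)] = 1/30240 × (0.00000 − 0.00000) = 0.00000.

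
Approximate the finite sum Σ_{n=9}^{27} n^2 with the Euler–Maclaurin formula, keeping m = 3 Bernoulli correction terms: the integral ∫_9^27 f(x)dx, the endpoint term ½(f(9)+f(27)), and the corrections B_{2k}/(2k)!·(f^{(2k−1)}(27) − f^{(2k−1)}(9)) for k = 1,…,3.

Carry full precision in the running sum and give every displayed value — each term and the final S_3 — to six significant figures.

S_3 ≈ 6726.00

The integral term ∫_9^27 x^2 dx = 6318.00.
Endpoint term: (f(9) + f(27))/2 = (81.0000 + 729.000)/2 = 405.000.
So far: 6723.00.
Correction k=1: B_{2}/2! · (f^{(1)}(27) − f^{(1)}(9)) = 1/12 · (54.0000 − 18.0000) = 3.00000.
Running total after k=1: 6726.00.
Correction k=2: B_{4}/4! · (f^{(3)}(27) − f^{(3)}(9)) = −1/720 · (0.00000 − 0.00000) = 0.00000.
Running total after k=2: 6726.00.
Correction k=3: B_{6}/6! · (f^{(5)}(27) − f^{(5)}(9)) = 1/30240 · (0.00000 − 0.00000) = 0.00000.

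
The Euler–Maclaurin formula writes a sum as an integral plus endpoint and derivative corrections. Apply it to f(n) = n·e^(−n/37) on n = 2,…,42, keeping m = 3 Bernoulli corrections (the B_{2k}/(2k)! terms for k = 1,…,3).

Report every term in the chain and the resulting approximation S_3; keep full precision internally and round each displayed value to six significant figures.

The integral term ∫_2^42 x·e^(−x/37) dx = 427.681.
Boundary: ½(f(2) + f(42)) = ½(1.89476 + 13.4979) = 7.69633.
Running total after boundary: 435.377.
k=1: B_{2}/(2)! × [f^{(1)}(42) − f^{(1)}(2)] = 1/12 × (-0.0434296 − 0.896171) = -0.0783001.
After k=1: 435.299.
k=2: B_{4}/(4)! × [f^{(3)}(42) − f^{(3)}(2)] = −1/720 × (0.000437785 − 0.00203867) = 2.22344e-06.
After k=2: 435.299.
k=3: B_{6}/(6)! × [f^{(5)}(42) − f^{(5)}(2)] = 1/30240 × (6.62742e-07 − 2.50016e-06) = -6.07610e-11.

S_3 ≈ 435.299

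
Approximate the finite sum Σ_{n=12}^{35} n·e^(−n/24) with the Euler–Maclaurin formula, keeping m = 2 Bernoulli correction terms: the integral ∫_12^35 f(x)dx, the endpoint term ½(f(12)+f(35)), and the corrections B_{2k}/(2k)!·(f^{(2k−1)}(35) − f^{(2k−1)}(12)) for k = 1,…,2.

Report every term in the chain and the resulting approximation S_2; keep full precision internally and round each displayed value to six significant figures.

Integral: ∫_12^35 x·e^(−x/24) dx = 194.647.
Endpoint term: (f(12) + f(35))/2 = (7.27837 + 8.14183)/2 = 7.71010.
Integral + boundary = 202.357.
Correction k=1: B_{2}/2! · (f^{(1)}(35) − f^{(1)}(12)) = 1/12 · (-0.106619 − 0.303265) = -0.0341570.
Running total after k=1: 202.323.
Correction k=2: B_{4}/4! · (f^{(3)}(35) − f^{(3)}(12)) = −1/720 · (0.000622618 − 0.00263251) = 2.79152e-06.

S_2 ≈ 202.323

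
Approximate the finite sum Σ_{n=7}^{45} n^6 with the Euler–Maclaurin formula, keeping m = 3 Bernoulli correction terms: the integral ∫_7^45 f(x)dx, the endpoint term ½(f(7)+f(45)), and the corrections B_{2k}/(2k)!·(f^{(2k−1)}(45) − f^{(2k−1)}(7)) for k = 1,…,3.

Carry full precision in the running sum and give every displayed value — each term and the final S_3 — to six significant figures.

Integral: ∫_7^45 x^6 dx = 5.33812e+10.
Boundary: ½(f(7) + f(45)) = ½(117649 + 8.30377e+09) = 4.15194e+09.
So far: 5.75332e+10.
Correction k=1: B_{2}/2! · (f^{(1)}(45) − f^{(1)}(7)) = 1/12 · (1.10717e+09 − 100842) = 9.22557e+07.
Partial sum through k=1: 5.76254e+10.
Correction k=2: B_{4}/4! · (f^{(3)}(45) − f^{(3)}(7)) = −1/720 · (1.09350e+07 − 41160.0) = -15130.3.
Partial sum through k=2: 5.76254e+10.
Correction k=3: B_{6}/6! · (f^{(5)}(45) − f^{(5)}(7)) = 1/30240 · (32400.0 − 5040.00) = 0.904762.

S_3 ≈ 5.76254e+10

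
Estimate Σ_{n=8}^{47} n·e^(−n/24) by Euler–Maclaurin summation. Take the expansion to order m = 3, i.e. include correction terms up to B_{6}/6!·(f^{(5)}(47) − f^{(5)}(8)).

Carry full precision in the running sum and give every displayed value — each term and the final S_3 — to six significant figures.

The integral term ∫_8^47 x·e^(−x/24) dx = 309.873.
Endpoint term: (f(8) + f(47))/2 = (5.73225 + 6.63139)/2 = 6.18182.
So far: 316.055.
k=1: B_{2}/(2)! × [f^{(1)}(47) − f^{(1)}(8)] = 1/12 × (-0.135214 − 0.477688) = -0.0510752.
Running total after k=1: 316.004.
k=2: B_{4}/(4)! × [f^{(3)}(47) − f^{(3)}(8)] = −1/720 × (0.000255160 − 0.00331727) = 4.25294e-06.
Running total after k=2: 316.004.
k=3: B_{6}/(6)! × [f^{(5)}(47) − f^{(5)}(8)] = 1/30240 × (1.29352e-06 − 1.00785e-05) = -2.90509e-10.

S_3 ≈ 316.004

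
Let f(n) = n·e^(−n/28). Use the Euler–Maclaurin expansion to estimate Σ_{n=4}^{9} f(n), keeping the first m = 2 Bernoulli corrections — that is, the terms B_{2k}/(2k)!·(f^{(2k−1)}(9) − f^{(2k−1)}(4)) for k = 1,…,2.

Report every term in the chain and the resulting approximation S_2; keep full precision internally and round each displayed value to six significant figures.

The integral term ∫_4^9 x·e^(−x/28) dx = 25.5061.
Endpoint term: (f(4) + f(9))/2 = (3.46751 + 6.52601)/2 = 4.99676.
Running total after boundary: 30.5029.
k=1: B_{2}/(2)! × [f^{(1)}(9) − f^{(1)}(4)] = 1/12 × (0.492041 − 0.743038) = -0.0209165.
Running total after k=1: 30.4820.
k=2: B_{4}/(4)! × [f^{(3)}(9) − f^{(3)}(4)] = −1/720 × (0.00247738 − 0.00315918) = 9.46940e-07.

S_2 ≈ 30.4820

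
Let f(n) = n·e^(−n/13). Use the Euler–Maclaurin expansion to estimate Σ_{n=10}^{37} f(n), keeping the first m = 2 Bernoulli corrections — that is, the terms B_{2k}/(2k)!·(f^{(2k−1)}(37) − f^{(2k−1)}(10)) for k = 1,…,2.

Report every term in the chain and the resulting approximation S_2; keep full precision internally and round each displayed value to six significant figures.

The integral term ∫_10^37 x·e^(−x/13) dx = 100.804.
½[f(10) + f(37)] = ½[4.63369 + 2.14849] = 3.39109.
Running total after boundary: 104.195.
Order-1 term: 1/12 · (-0.107201 − 0.106931) = -0.0178444.
Running total after k=1: 104.177.
Order-2 term: −1/720 · (5.28605e-05 − 0.00611639) = 8.42157e-06.

S_2 ≈ 104.177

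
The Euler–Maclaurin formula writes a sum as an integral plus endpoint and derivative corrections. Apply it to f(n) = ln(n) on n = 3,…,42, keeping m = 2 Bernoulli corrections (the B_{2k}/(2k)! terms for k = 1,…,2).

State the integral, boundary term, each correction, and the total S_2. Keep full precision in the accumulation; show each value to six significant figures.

The integral term ∫_3^42 ln(x) dx = 114.686.
Boundary: ½(f(3) + f(42)) = ½(1.09861 + 3.73767) = 2.41814.
So far: 117.104.
Correction k=1: B_{2}/2! · (f^{(1)}(42) − f^{(1)}(3)) = 1/12 · (0.0238095 − 0.333333) = -0.0257937.
After k=1: 117.079.
Correction k=2: B_{4}/4! · (f^{(3)}(42) − f^{(3)}(3)) = −1/720 · (2.69949e-05 − 0.0740741) = 0.000102843.

S_2 ≈ 117.079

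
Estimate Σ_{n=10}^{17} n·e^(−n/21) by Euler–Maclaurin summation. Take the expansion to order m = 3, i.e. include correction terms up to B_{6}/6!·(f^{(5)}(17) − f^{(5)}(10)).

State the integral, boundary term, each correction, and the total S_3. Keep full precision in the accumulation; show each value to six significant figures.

S_3 ≈ 56.0684

∫_10^17 x·e^(−x/21) dx evaluates to 49.1997.
½[f(10) + f(17)] = ½[6.21145 + 7.56619] = 6.88882.
Running total after boundary: 56.0885.
Correction k=1: B_{2}/2! · (f^{(1)}(17) − f^{(1)}(10)) = 1/12 · (0.0847752 − 0.325362) = -0.0200489.
Partial sum through k=1: 56.0684.
Correction k=2: B_{4}/4! · (f^{(3)}(17) − f^{(3)}(10)) = −1/720 · (0.00221069 − 0.00355477) = 1.86677e-06.
Partial sum through k=2: 56.0684.
Correction k=3: B_{6}/6! · (f^{(5)}(17) − f^{(5)}(10)) = 1/30240 · (9.58991e-06 − 1.44484e-05) = -1.60665e-10.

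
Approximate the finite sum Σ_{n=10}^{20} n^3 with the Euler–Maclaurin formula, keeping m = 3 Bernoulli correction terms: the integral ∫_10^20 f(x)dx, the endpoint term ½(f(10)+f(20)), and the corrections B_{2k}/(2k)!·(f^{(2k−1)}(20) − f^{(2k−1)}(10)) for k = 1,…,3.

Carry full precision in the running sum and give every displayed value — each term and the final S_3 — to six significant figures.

∫_10^20 x^3 dx evaluates to 37500.0.
Boundary: ½(f(10) + f(20)) = ½(1000.00 + 8000.00) = 4500.00.
Integral + boundary = 42000.0.
k=1: B_{2}/(2)! × [f^{(1)}(20) − f^{(1)}(10)] = 1/12 × (1200.00 − 300.000) = 75.0000.
Partial sum through k=1: 42075.0.
k=2: B_{4}/(4)! × [f^{(3)}(20) − f^{(3)}(10)] = −1/720 × (6.00000 − 6.00000) = 0.00000.
Partial sum through k=2: 42075.0.
k=3: B_{6}/(6)! × [f^{(5)}(20) − f^{(5)}(10)] = 1/30240 × (0.00000 − 0.00000) = 0.00000.

S_3 ≈ 42075.0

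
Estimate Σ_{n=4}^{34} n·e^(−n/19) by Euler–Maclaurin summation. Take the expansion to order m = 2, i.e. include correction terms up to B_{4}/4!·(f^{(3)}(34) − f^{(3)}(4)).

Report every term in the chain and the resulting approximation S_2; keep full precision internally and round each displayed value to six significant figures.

Integral: ∫_4^34 x·e^(−x/19) dx = 185.822.
Endpoint term: (f(4) + f(34))/2 = (3.24063 + 5.67963)/2 = 4.46013.
Integral + boundary = 190.282.
k=1: B_{2}/(2)! × [f^{(1)}(34) − f^{(1)}(4)] = 1/12 × (-0.131880 − 0.639598) = -0.0642899.
After k=1: 190.217.
k=2: B_{4}/(4)! × [f^{(3)}(34) − f^{(3)}(4)] = −1/720 × (0.000560155 − 0.00626015) = 7.91666e-06.

S_2 ≈ 190.217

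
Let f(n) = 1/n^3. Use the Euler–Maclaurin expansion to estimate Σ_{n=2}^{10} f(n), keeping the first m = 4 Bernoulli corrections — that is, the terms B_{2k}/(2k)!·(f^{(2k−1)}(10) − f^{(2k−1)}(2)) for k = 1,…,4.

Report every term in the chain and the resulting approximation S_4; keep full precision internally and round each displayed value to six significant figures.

Integral: ∫_2^10 1/x^3 dx = 0.120000.
Endpoint term: (f(2) + f(10))/2 = (0.125000 + 0.00100000)/2 = 0.0630000.
Integral + boundary = 0.183000.
k=1: B_{2}/(2)! × [f^{(1)}(10) − f^{(1)}(2)] = 1/12 × (-0.000300000 − (-0.187500)) = 0.0156000.
Running total after k=1: 0.198600.
k=2: B_{4}/(4)! × [f^{(3)}(10) − f^{(3)}(2)] = −1/720 × (-6.00000e-05 − (-0.937500)) = -0.00130200.
Running total after k=2: 0.197298.
k=3: B_{6}/(6)! × [f^{(5)}(10) − f^{(5)}(2)] = 1/30240 × (-2.52000e-05 − (-9.84375)) = 0.000325520.
Running total after k=3: 0.197624.
k=4: B_{8}/(8)! × [f^{(7)}(10) − f^{(7)}(2)] = −1/1209600 × (-1.81440e-05 − (-177.188)) = -0.000146484.

S_4 ≈ 0.197477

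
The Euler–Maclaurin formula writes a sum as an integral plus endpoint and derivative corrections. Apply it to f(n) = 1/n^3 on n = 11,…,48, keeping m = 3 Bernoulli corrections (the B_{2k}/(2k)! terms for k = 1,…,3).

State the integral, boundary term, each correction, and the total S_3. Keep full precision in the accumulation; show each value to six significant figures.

S_3 ≈ 0.00431238

∫_11^48 1/x^3 dx evaluates to 0.00391522.
Endpoint term: (f(11) + f(48))/2 = (0.000751315 + 9.04225e-06)/2 = 0.000380179.
Running total after boundary: 0.00429540.
Correction k=1: B_{2}/2! · (f^{(1)}(48) − f^{(1)}(11)) = 1/12 · (-5.65140e-07 − (-0.000204904)) = 1.70282e-05.
Partial sum through k=1: 0.00431242.
Correction k=2: B_{4}/4! · (f^{(3)}(48) − f^{(3)}(11)) = −1/720 · (-4.90573e-09 − (-3.38684e-05)) = -4.70327e-08.
Partial sum through k=2: 0.00431238.
Correction k=3: B_{6}/6! · (f^{(5)}(48) − f^{(5)}(11)) = 1/30240 · (-8.94274e-11 − (-1.17560e-05)) = 3.88753e-10.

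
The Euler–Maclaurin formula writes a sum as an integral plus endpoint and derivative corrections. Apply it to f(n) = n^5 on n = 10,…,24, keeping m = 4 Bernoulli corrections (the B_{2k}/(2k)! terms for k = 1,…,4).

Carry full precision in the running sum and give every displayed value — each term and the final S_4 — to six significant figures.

S_4 ≈ 3.58492e+07

The integral term ∫_10^24 x^5 dx = 3.16838e+07.
½[f(10) + f(24)] = ½[100000 + 7.96262e+06] = 4.03131e+06.
Integral + boundary = 3.57151e+07.
Correction k=1: B_{2}/2! · (f^{(1)}(24) − f^{(1)}(10)) = 1/12 · (1.65888e+06 − 50000.0) = 134073.
Partial sum through k=1: 3.58492e+07.
Correction k=2: B_{4}/4! · (f^{(3)}(24) − f^{(3)}(10)) = −1/720 · (34560.0 − 6000.00) = -39.6667.
Partial sum through k=2: 3.58492e+07.
Correction k=3: B_{6}/6! · (f^{(5)}(24) − f^{(5)}(10)) = 1/30240 · (120.000 − 120.000) = 0.00000.
Partial sum through k=3: 3.58492e+07.
Correction k=4: B_{8}/8! · (f^{(7)}(24) − f^{(7)}(10)) = −1/1209600 · (0.00000 − 0.00000) = 0.00000.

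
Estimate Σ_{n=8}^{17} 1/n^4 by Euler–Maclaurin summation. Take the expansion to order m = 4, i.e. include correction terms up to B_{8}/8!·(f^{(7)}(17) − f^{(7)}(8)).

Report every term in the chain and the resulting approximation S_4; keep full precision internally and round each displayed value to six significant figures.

S_4 ≈ 0.000721112

The integral term ∫_8^17 1/x^4 dx = 0.000583194.
½[f(8) + f(17)] = ½[0.000244141 + 1.19730e-05] = 0.000128057.
Integral + boundary = 0.000711251.
Correction k=1: B_{2}/2! · (f^{(1)}(17) − f^{(1)}(8)) = 1/12 · (-2.81719e-06 − (-0.000122070)) = 9.93776e-06.
Running total after k=1: 0.000721189.
Correction k=2: B_{4}/4! · (f^{(3)}(17) − f^{(3)}(8)) = −1/720 · (-2.92441e-07 − (-5.72205e-05)) = -7.90667e-08.
Running total after k=2: 0.000721110.
Correction k=3: B_{6}/6! · (f^{(5)}(17) − f^{(5)}(8)) = 1/30240 · (-5.66668e-08 − (-5.00679e-05)) = 1.65381e-09.
Running total after k=3: 0.000721112.
Correction k=4: B_{8}/8! · (f^{(7)}(17) − f^{(7)}(8)) = −1/1209600 · (-1.76471e-08 − (-7.04080e-05)) = -5.81931e-11.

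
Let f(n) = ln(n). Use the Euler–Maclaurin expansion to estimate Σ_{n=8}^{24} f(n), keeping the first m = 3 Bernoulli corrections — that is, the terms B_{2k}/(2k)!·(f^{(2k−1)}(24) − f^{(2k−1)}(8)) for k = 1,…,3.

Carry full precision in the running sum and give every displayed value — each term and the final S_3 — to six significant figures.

S_3 ≈ 46.2596

∫_8^24 ln(x) dx evaluates to 43.6378.
½[f(8) + f(24)] = ½[2.07944 + 3.17805] = 2.62875.
Running total after boundary: 46.2665.
Order-1 term: 1/12 · (0.0416667 − 0.125000) = -0.00694444.
After k=1: 46.2596.
Order-2 term: −1/720 · (0.000144676 − 0.00390625) = 5.22441e-06.
After k=2: 46.2596.
Order-3 term: 1/30240 · (3.01408e-06 − 0.000732422) = -2.41206e-08.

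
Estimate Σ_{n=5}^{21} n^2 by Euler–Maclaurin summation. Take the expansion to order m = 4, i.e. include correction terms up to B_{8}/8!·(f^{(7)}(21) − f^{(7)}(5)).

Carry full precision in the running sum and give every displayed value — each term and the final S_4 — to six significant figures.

The integral term ∫_5^21 x^2 dx = 3045.33.
½[f(5) + f(21)] = ½[25.0000 + 441.000] = 233.000.
Integral + boundary = 3278.33.
k=1: B_{2}/(2)! × [f^{(1)}(21) − f^{(1)}(5)] = 1/12 × (42.0000 − 10.0000) = 2.66667.
After k=1: 3281.00.
k=2: B_{4}/(4)! × [f^{(3)}(21) − f^{(3)}(5)] = −1/720 × (0.00000 − 0.00000) = 0.00000.
After k=2: 3281.00.
k=3: B_{6}/(6)! × [f^{(5)}(21) − f^{(5)}(5)] = 1/30240 × (0.00000 − 0.00000) = 0.00000.
After k=3: 3281.00.
k=4: B_{8}/(8)! × [f^{(7)}(21) − f^{(7)}(5)] = −1/1209600 × (0.00000 − 0.00000) = 0.00000.

S_4 ≈ 3281.00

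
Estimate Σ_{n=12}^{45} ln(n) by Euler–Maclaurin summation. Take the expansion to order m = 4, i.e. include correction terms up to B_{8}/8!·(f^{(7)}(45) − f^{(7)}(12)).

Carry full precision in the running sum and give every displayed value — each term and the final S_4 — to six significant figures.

S_4 ≈ 111.622

The integral term ∫_12^45 ln(x) dx = 108.481.
Endpoint term: (f(12) + f(45))/2 = (2.48491 + 3.80666)/2 = 3.14578.
Running total after boundary: 111.627.
Correction k=1: B_{2}/2! · (f^{(1)}(45) − f^{(1)}(12)) = 1/12 · (0.0222222 − 0.0833333) = -0.00509259.
Partial sum through k=1: 111.622.
Correction k=2: B_{4}/4! · (f^{(3)}(45) − f^{(3)}(12)) = −1/720 · (2.19479e-05 − 0.00115741) = 1.57703e-06.
Partial sum through k=2: 111.622.
Correction k=3: B_{6}/6! · (f^{(5)}(45) − f^{(5)}(12)) = 1/30240 · (1.30061e-07 − 9.64506e-05) = -3.18520e-09.
Partial sum through k=3: 111.622.
Correction k=4: B_{8}/8! · (f^{(7)}(45) − f^{(7)}(12)) = −1/1209600 · (1.92684e-09 − 2.00939e-05) = 1.66104e-11.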